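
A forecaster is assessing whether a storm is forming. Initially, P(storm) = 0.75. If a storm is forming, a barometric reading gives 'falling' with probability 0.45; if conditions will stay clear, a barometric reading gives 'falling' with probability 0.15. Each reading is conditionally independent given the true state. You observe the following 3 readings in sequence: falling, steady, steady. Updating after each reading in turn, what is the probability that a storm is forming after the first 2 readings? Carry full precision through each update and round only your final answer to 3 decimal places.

0.853

Each posterior becomes the prior for the next update.
After 'falling': P(storm) = 0.45·0.7500 / (0.45·0.7500 + 0.15·0.2500) ≈ 0.9000
After 'steady': P(storm) = 0.55·0.9000 / (0.55·0.9000 + 0.85·0.1000) ≈ 0.8534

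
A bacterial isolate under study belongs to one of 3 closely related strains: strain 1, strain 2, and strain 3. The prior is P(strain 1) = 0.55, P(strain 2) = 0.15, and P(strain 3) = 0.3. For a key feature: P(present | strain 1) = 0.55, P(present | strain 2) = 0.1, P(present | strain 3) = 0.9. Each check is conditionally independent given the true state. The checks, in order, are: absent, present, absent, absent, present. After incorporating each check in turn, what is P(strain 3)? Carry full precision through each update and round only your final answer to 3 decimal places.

0.015

After 'absent': normaliser = 0.45·0.5500 + 0.9·0.1500 + 0.1·0.3000; P(strain 1) ≈ 0.6000, P(strain 2) ≈ 0.3273, P(strain 3) ≈ 0.0727
After 'present': normaliser = 0.55·0.6000 + 0.1·0.3273 + 0.9·0.0727; P(strain 1) ≈ 0.7707, P(strain 2) ≈ 0.0764, P(strain 3) ≈ 0.1529
After 'absent': normaliser = 0.45·0.7707 + 0.9·0.0764 + 0.1·0.1529; P(strain 1) ≈ 0.8049, P(strain 2) ≈ 0.1596, P(strain 3) ≈ 0.0355
After 'absent': normaliser = 0.45·0.8049 + 0.9·0.1596 + 0.1·0.0355; P(strain 1) ≈ 0.7110, P(strain 2) ≈ 0.2820, P(strain 3) ≈ 0.0070
After 'present': normaliser = 0.55·0.7110 + 0.1·0.2820 + 0.9·0.0070; P(strain 1) ≈ 0.9190, P(strain 2) ≈ 0.0663, P(strain 3) ≈ 0.0147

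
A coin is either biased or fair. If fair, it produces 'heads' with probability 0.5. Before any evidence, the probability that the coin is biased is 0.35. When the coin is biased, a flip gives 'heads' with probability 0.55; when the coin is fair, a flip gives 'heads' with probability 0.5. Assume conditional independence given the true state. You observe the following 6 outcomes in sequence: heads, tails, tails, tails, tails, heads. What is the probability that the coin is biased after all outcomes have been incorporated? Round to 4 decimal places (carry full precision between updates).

0.2995

After 'heads': P(biased) = 0.55·0.3500 / (0.55·0.3500 + 0.5·0.6500) ≈ 0.3720
After 'tails': P(biased) = 0.45·0.3720 / (0.45·0.3720 + 0.5·0.6280) ≈ 0.3477
After 'tails': P(biased) = 0.45·0.3477 / (0.45·0.3477 + 0.5·0.6523) ≈ 0.3242
After 'tails': P(biased) = 0.45·0.3242 / (0.45·0.3242 + 0.5·0.6758) ≈ 0.3016
After 'tails': P(biased) = 0.45·0.3016 / (0.45·0.3016 + 0.5·0.6984) ≈ 0.2799
After 'heads': P(biased) = 0.55·0.2799 / (0.55·0.2799 + 0.5·0.7201) ≈ 0.2995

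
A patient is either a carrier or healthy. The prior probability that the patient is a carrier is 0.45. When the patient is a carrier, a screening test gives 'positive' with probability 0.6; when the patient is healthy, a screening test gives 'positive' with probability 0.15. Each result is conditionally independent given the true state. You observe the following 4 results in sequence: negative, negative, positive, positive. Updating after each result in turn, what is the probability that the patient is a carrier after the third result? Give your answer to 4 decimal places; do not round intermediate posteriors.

0.4202

After 'negative': P(carrier) = 0.4·0.4500 / (0.4·0.4500 + 0.85·0.5500) ≈ 0.2780
After 'negative': P(carrier) = 0.4·0.2780 / (0.4·0.2780 + 0.85·0.7220) ≈ 0.1534
After 'positive': P(carrier) = 0.6·0.1534 / (0.6·0.1534 + 0.15·0.8466) ≈ 0.4202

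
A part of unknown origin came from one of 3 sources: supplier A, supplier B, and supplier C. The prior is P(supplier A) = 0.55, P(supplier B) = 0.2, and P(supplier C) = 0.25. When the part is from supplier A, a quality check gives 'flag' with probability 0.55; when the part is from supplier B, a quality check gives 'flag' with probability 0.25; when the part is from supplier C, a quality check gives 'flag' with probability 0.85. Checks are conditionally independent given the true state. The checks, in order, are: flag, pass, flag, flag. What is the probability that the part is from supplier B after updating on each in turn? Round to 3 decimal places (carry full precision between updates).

After 'flag': normaliser = 0.55·0.5500 + 0.25·0.2000 + 0.85·0.2500; P(supplier A) ≈ 0.5354, P(supplier B) ≈ 0.0885, P(supplier C) ≈ 0.3761
After 'pass': normaliser = 0.45·0.5354 + 0.75·0.0885 + 0.15·0.3761; P(supplier A) ≈ 0.6624, P(supplier B) ≈ 0.1825, P(supplier C) ≈ 0.1551
After 'flag': normaliser = 0.55·0.6624 + 0.25·0.1825 + 0.85·0.1551; P(supplier A) ≈ 0.6724, P(supplier B) ≈ 0.0842, P(supplier C) ≈ 0.2433
After 'flag': normaliser = 0.55·0.6724 + 0.25·0.0842 + 0.85·0.2433; P(supplier A) ≈ 0.6187, P(supplier B) ≈ 0.0352, P(supplier C) ≈ 0.3460

0.035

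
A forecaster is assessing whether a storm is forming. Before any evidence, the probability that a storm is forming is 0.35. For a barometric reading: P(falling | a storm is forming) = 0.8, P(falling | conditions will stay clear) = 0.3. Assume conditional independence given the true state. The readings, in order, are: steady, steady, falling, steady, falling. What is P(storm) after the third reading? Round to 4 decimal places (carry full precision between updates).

Each posterior becomes the prior for the next update.
After 'steady': P(storm) = 0.2·0.3500 / (0.2·0.3500 + 0.7·0.6500) ≈ 0.1333
After 'steady': P(storm) = 0.2·0.1333 / (0.2·0.1333 + 0.7·0.8667) ≈ 0.0421
After 'falling': P(storm) = 0.8·0.0421 / (0.8·0.0421 + 0.3·0.9579) ≈ 0.1049

0.1049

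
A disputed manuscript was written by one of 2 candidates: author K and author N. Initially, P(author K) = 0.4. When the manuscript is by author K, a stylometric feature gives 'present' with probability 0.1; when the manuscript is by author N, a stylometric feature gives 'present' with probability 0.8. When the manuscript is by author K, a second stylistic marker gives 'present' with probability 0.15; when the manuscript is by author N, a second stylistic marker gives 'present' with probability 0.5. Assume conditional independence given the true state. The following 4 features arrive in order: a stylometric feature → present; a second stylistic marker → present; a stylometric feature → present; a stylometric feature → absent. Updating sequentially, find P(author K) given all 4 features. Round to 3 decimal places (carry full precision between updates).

Apply Bayes' rule sequentially, carrying P(author K) forward.
After a stylometric feature='present': P(author K) = 0.1·0.4000 / (0.1·0.4000 + 0.8·0.6000) ≈ 0.0769
After a second stylistic marker='present': P(author K) = 0.15·0.0769 / (0.15·0.0769 + 0.5·0.9231) ≈ 0.0244
After a stylometric feature='present': P(author K) = 0.1·0.0244 / (0.1·0.0244 + 0.8·0.9756) ≈ 0.0031
After a stylometric feature='absent': P(author K) = 0.9·0.0031 / (0.9·0.0031 + 0.2·0.9969) ≈ 0.0139

0.014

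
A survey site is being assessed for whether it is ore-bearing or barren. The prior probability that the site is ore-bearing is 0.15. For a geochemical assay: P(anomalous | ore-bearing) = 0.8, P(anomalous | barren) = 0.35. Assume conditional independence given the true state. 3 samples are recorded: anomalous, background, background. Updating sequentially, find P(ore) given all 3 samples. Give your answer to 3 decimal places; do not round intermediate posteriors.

After 'anomalous': P(ore) = 0.8·0.1500 / (0.8·0.1500 + 0.35·0.8500) ≈ 0.2874
After 'background': P(ore) = 0.2·0.2874 / (0.2·0.2874 + 0.65·0.7126) ≈ 0.1104
After 'background': P(ore) = 0.2·0.1104 / (0.2·0.1104 + 0.65·0.8896) ≈ 0.0368

0.037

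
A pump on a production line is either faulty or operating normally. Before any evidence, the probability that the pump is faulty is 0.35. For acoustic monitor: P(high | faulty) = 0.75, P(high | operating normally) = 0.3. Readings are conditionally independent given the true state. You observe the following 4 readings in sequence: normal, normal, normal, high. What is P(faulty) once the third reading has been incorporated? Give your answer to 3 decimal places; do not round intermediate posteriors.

0.024

After 'normal': P(faulty) = 0.25·0.3500 / (0.25·0.3500 + 0.7·0.6500) ≈ 0.1613
After 'normal': P(faulty) = 0.25·0.1613 / (0.25·0.1613 + 0.7·0.8387) ≈ 0.0643
After 'normal': P(faulty) = 0.25·0.0643 / (0.25·0.0643 + 0.7·0.9357) ≈ 0.0239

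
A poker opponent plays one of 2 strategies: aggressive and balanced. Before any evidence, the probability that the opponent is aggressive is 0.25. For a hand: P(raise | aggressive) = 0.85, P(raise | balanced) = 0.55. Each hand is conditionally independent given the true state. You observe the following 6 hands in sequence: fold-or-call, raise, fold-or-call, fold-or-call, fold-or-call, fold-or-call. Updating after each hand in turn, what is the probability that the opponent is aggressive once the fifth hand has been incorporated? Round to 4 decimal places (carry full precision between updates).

After 'fold-or-call': P(aggressive) = 0.15·0.2500 / (0.15·0.2500 + 0.45·0.7500) ≈ 0.1000
After 'raise': P(aggressive) = 0.85·0.1000 / (0.85·0.1000 + 0.55·0.9000) ≈ 0.1466
After 'fold-or-call': P(aggressive) = 0.15·0.1466 / (0.15·0.1466 + 0.45·0.8534) ≈ 0.0541
After 'fold-or-call': P(aggressive) = 0.15·0.0541 / (0.15·0.0541 + 0.45·0.9459) ≈ 0.0187
After 'fold-or-call': P(aggressive) = 0.15·0.0187 / (0.15·0.0187 + 0.45·0.9813) ≈ 0.0063

0.0063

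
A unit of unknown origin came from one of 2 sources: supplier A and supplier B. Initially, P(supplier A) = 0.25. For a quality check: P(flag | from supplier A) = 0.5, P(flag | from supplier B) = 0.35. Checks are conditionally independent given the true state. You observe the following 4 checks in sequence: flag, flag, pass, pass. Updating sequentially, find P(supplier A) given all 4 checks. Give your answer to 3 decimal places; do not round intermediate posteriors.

After 'flag': P(supplier A) = 0.5·0.2500 / (0.5·0.2500 + 0.35·0.7500) ≈ 0.3226
After 'flag': P(supplier A) = 0.5·0.3226 / (0.5·0.3226 + 0.35·0.6774) ≈ 0.4049
After 'pass': P(supplier A) = 0.5·0.4049 / (0.5·0.4049 + 0.65·0.5951) ≈ 0.3435
After 'pass': P(supplier A) = 0.5·0.3435 / (0.5·0.3435 + 0.65·0.6565) ≈ 0.2870

0.287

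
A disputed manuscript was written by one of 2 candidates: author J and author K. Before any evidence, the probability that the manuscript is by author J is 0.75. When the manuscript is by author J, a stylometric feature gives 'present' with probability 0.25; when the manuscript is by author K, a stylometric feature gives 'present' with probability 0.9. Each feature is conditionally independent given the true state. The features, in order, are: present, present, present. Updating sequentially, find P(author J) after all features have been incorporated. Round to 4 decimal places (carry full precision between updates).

After 'present': P(author J) = 0.25·0.7500 / (0.25·0.7500 + 0.9·0.2500) ≈ 0.4545
After 'present': P(author J) = 0.25·0.4545 / (0.25·0.4545 + 0.9·0.5455) ≈ 0.1880
After 'present': P(author J) = 0.25·0.1880 / (0.25·0.1880 + 0.9·0.8120) ≈ 0.0604

0.0604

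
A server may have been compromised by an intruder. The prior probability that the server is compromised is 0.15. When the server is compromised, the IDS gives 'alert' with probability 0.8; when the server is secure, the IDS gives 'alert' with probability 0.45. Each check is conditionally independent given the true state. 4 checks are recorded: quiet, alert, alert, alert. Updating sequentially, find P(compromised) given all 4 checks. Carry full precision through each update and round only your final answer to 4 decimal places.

After 'quiet': P(compromised) = 0.2·0.1500 / (0.2·0.1500 + 0.55·0.8500) ≈ 0.0603
After 'alert': P(compromised) = 0.8·0.0603 / (0.8·0.0603 + 0.45·0.9397) ≈ 0.1024
After 'alert': P(compromised) = 0.8·0.1024 / (0.8·0.1024 + 0.45·0.8976) ≈ 0.1686
After 'alert': P(compromised) = 0.8·0.1686 / (0.8·0.1686 + 0.45·0.8314) ≈ 0.2650

0.2650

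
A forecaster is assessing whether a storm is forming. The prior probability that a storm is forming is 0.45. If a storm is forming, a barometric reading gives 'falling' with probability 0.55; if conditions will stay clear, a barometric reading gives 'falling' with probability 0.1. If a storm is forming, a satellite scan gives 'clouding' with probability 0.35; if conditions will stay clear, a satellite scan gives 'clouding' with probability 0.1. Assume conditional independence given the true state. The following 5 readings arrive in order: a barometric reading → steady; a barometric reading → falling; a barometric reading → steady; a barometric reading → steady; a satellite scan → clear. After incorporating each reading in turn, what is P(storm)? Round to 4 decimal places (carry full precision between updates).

0.2889

After a barometric reading='steady': P(storm) = 0.45·0.4500 / (0.45·0.4500 + 0.9·0.5500) ≈ 0.2903
After a barometric reading='falling': P(storm) = 0.55·0.2903 / (0.55·0.2903 + 0.1·0.7097) ≈ 0.6923
After a barometric reading='steady': P(storm) = 0.45·0.6923 / (0.45·0.6923 + 0.9·0.3077) ≈ 0.5294
After a barometric reading='steady': P(storm) = 0.45·0.5294 / (0.45·0.5294 + 0.9·0.4706) ≈ 0.3600
After a satellite scan='clear': P(storm) = 0.65·0.3600 / (0.65·0.3600 + 0.9·0.6400) ≈ 0.2889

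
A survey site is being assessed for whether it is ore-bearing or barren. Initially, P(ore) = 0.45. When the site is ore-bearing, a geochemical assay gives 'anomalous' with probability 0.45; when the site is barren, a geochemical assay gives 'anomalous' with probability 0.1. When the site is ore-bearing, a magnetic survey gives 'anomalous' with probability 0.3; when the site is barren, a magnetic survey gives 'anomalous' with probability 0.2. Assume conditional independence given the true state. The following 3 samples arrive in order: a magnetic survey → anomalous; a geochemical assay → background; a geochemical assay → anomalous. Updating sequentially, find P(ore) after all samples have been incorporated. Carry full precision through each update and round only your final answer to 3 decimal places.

0.771

After a magnetic survey='anomalous': P(ore) = 0.3·0.4500 / (0.3·0.4500 + 0.2·0.5500) ≈ 0.5510
After a geochemical assay='background': P(ore) = 0.55·0.5510 / (0.55·0.5510 + 0.9·0.4490) ≈ 0.4286
After a geochemical assay='anomalous': P(ore) = 0.45·0.4286 / (0.45·0.4286 + 0.1·0.5714) ≈ 0.7714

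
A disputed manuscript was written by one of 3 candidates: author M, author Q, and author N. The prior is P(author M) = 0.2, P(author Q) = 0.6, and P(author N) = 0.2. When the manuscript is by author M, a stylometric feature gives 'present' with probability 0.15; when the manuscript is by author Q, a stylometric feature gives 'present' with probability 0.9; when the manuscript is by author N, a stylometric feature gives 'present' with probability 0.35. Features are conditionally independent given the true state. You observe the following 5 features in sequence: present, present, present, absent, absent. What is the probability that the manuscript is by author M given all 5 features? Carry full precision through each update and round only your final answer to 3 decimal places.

0.057

After 'present': normaliser = 0.15·0.2000 + 0.9·0.6000 + 0.35·0.2000; P(author M) ≈ 0.0469, P(author Q) ≈ 0.8438, P(author N) ≈ 0.1094
After 'present': normaliser = 0.15·0.0469 + 0.9·0.8438 + 0.35·0.1094; P(author M) ≈ 0.0087, P(author Q) ≈ 0.9437, P(author N) ≈ 0.0476
After 'present': normaliser = 0.15·0.0087 + 0.9·0.9437 + 0.35·0.0476; P(author M) ≈ 0.0015, P(author Q) ≈ 0.9793, P(author N) ≈ 0.0192
After 'absent': normaliser = 0.85·0.0015 + 0.1·0.9793 + 0.65·0.0192; P(author M) ≈ 0.0115, P(author Q) ≈ 0.8768, P(author N) ≈ 0.1117
After 'absent': normaliser = 0.85·0.0115 + 0.1·0.8768 + 0.65·0.1117; P(author M) ≈ 0.0575, P(author Q) ≈ 0.5155, P(author N) ≈ 0.4270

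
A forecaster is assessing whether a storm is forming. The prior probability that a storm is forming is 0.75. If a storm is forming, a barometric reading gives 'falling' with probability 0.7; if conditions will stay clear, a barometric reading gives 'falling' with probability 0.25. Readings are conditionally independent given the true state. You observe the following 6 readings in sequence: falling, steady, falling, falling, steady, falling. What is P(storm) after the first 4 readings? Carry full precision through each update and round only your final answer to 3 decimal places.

After 'falling': P(storm) = 0.7·0.7500 / (0.7·0.7500 + 0.25·0.2500) ≈ 0.8936
After 'steady': P(storm) = 0.3·0.8936 / (0.3·0.8936 + 0.75·0.1064) ≈ 0.7706
After 'falling': P(storm) = 0.7·0.7706 / (0.7·0.7706 + 0.25·0.2294) ≈ 0.9039
After 'falling': P(storm) = 0.7·0.9039 / (0.7·0.9039 + 0.25·0.0961) ≈ 0.9634

0.963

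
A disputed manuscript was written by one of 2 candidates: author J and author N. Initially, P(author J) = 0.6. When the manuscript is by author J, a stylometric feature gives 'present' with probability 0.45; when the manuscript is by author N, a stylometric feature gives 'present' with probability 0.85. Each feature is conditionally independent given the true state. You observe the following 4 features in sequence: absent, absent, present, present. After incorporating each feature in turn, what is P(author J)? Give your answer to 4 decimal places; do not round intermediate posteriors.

Apply Bayes' rule sequentially, carrying P(author J) forward.
After 'absent': P(author J) = 0.55·0.6000 / (0.55·0.6000 + 0.15·0.4000) ≈ 0.8462
After 'absent': P(author J) = 0.55·0.8462 / (0.55·0.8462 + 0.15·0.1538) ≈ 0.9528
After 'present': P(author J) = 0.45·0.9528 / (0.45·0.9528 + 0.85·0.0472) ≈ 0.9144
After 'present': P(author J) = 0.45·0.9144 / (0.45·0.9144 + 0.85·0.0856) ≈ 0.8497

0.8497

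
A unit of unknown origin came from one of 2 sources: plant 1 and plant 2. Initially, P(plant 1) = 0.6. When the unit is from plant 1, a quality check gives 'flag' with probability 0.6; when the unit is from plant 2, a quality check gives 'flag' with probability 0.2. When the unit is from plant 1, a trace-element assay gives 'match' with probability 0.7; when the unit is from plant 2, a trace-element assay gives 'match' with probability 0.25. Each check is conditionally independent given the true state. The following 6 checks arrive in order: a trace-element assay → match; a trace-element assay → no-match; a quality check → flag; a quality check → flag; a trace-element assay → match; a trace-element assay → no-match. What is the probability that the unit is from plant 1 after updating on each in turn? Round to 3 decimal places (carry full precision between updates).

After a trace-element assay='match': P(plant 1) = 0.7·0.6000 / (0.7·0.6000 + 0.25·0.4000) ≈ 0.8077
After a trace-element assay='no-match': P(plant 1) = 0.3·0.8077 / (0.3·0.8077 + 0.75·0.1923) ≈ 0.6269
After a quality check='flag': P(plant 1) = 0.6·0.6269 / (0.6·0.6269 + 0.2·0.3731) ≈ 0.8344
After a quality check='flag': P(plant 1) = 0.6·0.8344 / (0.6·0.8344 + 0.2·0.1656) ≈ 0.9380
After a trace-element assay='match': P(plant 1) = 0.7·0.9380 / (0.7·0.9380 + 0.25·0.0620) ≈ 0.9769
After a trace-element assay='no-match': P(plant 1) = 0.3·0.9769 / (0.3·0.9769 + 0.75·0.0231) ≈ 0.9442

0.944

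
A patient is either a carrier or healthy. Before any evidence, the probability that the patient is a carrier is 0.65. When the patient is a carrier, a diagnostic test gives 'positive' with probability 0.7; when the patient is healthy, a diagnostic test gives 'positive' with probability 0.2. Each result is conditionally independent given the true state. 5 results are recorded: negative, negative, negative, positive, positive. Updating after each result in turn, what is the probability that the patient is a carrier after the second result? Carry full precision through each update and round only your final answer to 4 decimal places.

0.2071

After 'negative': P(carrier) = 0.3·0.6500 / (0.3·0.6500 + 0.8·0.3500) ≈ 0.4105
After 'negative': P(carrier) = 0.3·0.4105 / (0.3·0.4105 + 0.8·0.5895) ≈ 0.2071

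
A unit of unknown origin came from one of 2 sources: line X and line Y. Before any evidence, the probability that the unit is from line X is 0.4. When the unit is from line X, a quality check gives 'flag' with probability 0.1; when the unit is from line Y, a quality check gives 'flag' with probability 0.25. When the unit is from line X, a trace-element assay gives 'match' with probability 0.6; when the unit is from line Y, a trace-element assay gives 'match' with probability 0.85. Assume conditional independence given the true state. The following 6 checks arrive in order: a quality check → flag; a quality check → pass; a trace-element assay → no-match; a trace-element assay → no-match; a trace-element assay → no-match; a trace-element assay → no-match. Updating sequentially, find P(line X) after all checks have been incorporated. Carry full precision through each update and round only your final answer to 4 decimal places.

Apply Bayes' rule sequentially, carrying P(line X) forward.
After a quality check='flag': P(line X) = 0.1·0.4000 / (0.1·0.4000 + 0.25·0.6000) ≈ 0.2105
After a quality check='pass': P(line X) = 0.9·0.2105 / (0.9·0.2105 + 0.75·0.7895) ≈ 0.2424
After a trace-element assay='no-match': P(line X) = 0.4·0.2424 / (0.4·0.2424 + 0.15·0.7576) ≈ 0.4604
After a trace-element assay='no-match': P(line X) = 0.4·0.4604 / (0.4·0.4604 + 0.15·0.5396) ≈ 0.6947
After a trace-element assay='no-match': P(line X) = 0.4·0.6947 / (0.4·0.6947 + 0.15·0.3053) ≈ 0.8585
After a trace-element assay='no-match': P(line X) = 0.4·0.8585 / (0.4·0.8585 + 0.15·0.1415) ≈ 0.9418

0.9418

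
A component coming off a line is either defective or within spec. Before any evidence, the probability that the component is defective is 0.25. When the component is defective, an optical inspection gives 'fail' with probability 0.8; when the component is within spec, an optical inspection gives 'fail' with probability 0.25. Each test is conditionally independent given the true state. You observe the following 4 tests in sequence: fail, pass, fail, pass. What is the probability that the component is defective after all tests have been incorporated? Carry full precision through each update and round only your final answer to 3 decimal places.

0.195

After 'fail': P(defective) = 0.8·0.2500 / (0.8·0.2500 + 0.25·0.7500) ≈ 0.5161
After 'pass': P(defective) = 0.2·0.5161 / (0.2·0.5161 + 0.75·0.4839) ≈ 0.2215
After 'fail': P(defective) = 0.8·0.2215 / (0.8·0.2215 + 0.25·0.7785) ≈ 0.4765
After 'pass': P(defective) = 0.2·0.4765 / (0.2·0.4765 + 0.75·0.5235) ≈ 0.1953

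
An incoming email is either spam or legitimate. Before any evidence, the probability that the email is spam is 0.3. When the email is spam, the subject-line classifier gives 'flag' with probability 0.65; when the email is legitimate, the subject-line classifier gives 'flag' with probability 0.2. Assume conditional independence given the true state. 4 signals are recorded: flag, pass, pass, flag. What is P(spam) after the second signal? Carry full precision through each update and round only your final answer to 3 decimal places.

Apply Bayes' rule sequentially, carrying P(spam) forward.
After 'flag': P(spam) = 0.65·0.3000 / (0.65·0.3000 + 0.2·0.7000) ≈ 0.5821
After 'pass': P(spam) = 0.35·0.5821 / (0.35·0.5821 + 0.8·0.4179) ≈ 0.3786

0.379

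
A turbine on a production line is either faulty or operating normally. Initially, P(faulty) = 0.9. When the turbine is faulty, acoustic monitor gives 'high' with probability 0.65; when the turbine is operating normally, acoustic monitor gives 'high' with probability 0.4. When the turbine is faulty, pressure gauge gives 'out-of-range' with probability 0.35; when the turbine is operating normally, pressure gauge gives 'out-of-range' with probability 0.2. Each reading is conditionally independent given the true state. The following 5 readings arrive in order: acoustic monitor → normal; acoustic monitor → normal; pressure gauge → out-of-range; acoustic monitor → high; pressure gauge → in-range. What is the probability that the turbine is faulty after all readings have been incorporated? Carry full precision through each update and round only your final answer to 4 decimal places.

Each posterior becomes the prior for the next update.
After acoustic monitor='normal': P(faulty) = 0.35·0.9000 / (0.35·0.9000 + 0.6·0.1000) ≈ 0.8400
After acoustic monitor='normal': P(faulty) = 0.35·0.8400 / (0.35·0.8400 + 0.6·0.1600) ≈ 0.7538
After pressure gauge='out-of-range': P(faulty) = 0.35·0.7538 / (0.35·0.7538 + 0.2·0.2462) ≈ 0.8428
After acoustic monitor='high': P(faulty) = 0.65·0.8428 / (0.65·0.8428 + 0.4·0.1572) ≈ 0.8970
After pressure gauge='in-range': P(faulty) = 0.65·0.8970 / (0.65·0.8970 + 0.8·0.1030) ≈ 0.8762

0.8762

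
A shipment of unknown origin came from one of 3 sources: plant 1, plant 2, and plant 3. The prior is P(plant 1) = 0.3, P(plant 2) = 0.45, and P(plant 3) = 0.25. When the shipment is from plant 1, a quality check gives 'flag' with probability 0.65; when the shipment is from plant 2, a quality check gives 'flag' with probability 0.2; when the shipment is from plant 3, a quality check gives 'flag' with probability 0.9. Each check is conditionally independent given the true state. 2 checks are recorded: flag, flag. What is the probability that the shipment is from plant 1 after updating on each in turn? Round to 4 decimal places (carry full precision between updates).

After 'flag': normaliser = 0.65·0.3000 + 0.2·0.4500 + 0.9·0.2500; P(plant 1) ≈ 0.3824, P(plant 2) ≈ 0.1765, P(plant 3) ≈ 0.4412
After 'flag': normaliser = 0.65·0.3824 + 0.2·0.1765 + 0.9·0.4412; P(plant 1) ≈ 0.3650, P(plant 2) ≈ 0.0518, P(plant 3) ≈ 0.5832

0.3650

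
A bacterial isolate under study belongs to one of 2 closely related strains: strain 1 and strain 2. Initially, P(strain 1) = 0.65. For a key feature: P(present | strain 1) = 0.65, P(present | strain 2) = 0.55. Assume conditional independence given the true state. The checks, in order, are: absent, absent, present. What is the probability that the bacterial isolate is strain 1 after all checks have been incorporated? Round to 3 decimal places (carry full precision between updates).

0.570

After 'absent': P(strain 1) = 0.35·0.6500 / (0.35·0.6500 + 0.45·0.3500) ≈ 0.5909
After 'absent': P(strain 1) = 0.35·0.5909 / (0.35·0.5909 + 0.45·0.4091) ≈ 0.5291
After 'present': P(strain 1) = 0.65·0.5291 / (0.65·0.5291 + 0.55·0.4709) ≈ 0.5704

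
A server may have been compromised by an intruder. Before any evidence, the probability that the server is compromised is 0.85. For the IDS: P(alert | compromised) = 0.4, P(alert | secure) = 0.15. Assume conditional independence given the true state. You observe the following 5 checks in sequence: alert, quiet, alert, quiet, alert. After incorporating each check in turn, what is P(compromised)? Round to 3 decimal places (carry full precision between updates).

Each posterior becomes the prior for the next update.
After 'alert': P(compromised) = 0.4·0.8500 / (0.4·0.8500 + 0.15·0.1500) ≈ 0.9379
After 'quiet': P(compromised) = 0.6·0.9379 / (0.6·0.9379 + 0.85·0.0621) ≈ 0.9143
After 'alert': P(compromised) = 0.4·0.9143 / (0.4·0.9143 + 0.15·0.0857) ≈ 0.9660
After 'quiet': P(compromised) = 0.6·0.9660 / (0.6·0.9660 + 0.85·0.0340) ≈ 0.9526
After 'alert': P(compromised) = 0.4·0.9526 / (0.4·0.9526 + 0.15·0.0474) ≈ 0.9817

0.982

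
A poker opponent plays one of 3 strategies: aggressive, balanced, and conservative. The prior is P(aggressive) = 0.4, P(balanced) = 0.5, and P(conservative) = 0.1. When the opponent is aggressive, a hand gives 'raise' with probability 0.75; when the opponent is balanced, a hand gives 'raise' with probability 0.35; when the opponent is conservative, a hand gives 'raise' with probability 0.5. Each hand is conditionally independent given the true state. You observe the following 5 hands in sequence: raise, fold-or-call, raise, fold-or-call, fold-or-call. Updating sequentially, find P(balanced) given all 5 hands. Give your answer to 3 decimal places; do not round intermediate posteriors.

Each posterior becomes the prior for the next update.
After 'raise': normaliser = 0.75·0.4000 + 0.35·0.5000 + 0.5·0.1000; P(aggressive) ≈ 0.5714, P(balanced) ≈ 0.3333, P(conservative) ≈ 0.0952
After 'fold-or-call': normaliser = 0.25·0.5714 + 0.65·0.3333 + 0.5·0.0952; P(aggressive) ≈ 0.3509, P(balanced) ≈ 0.5322, P(conservative) ≈ 0.1170
After 'raise': normaliser = 0.75·0.3509 + 0.35·0.5322 + 0.5·0.1170; P(aggressive) ≈ 0.5181, P(balanced) ≈ 0.3667, P(conservative) ≈ 0.1151
After 'fold-or-call': normaliser = 0.25·0.5181 + 0.65·0.3667 + 0.5·0.1151; P(aggressive) ≈ 0.3044, P(balanced) ≈ 0.5602, P(conservative) ≈ 0.1353
After 'fold-or-call': normaliser = 0.25·0.3044 + 0.65·0.5602 + 0.5·0.1353; P(aggressive) ≈ 0.1498, P(balanced) ≈ 0.7170, P(conservative) ≈ 0.1332

0.717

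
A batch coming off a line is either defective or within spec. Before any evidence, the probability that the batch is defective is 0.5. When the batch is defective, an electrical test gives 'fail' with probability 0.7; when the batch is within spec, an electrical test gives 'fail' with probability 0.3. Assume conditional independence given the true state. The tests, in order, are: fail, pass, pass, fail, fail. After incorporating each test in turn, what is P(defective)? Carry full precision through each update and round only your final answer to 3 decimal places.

Apply Bayes' rule sequentially, carrying P(defective) forward.
After 'fail': P(defective) = 0.7·0.5000 / (0.7·0.5000 + 0.3·0.5000) ≈ 0.7000
After 'pass': P(defective) = 0.3·0.7000 / (0.3·0.7000 + 0.7·0.3000) ≈ 0.5000
After 'pass': P(defective) = 0.3·0.5000 / (0.3·0.5000 + 0.7·0.5000) ≈ 0.3000
After 'fail': P(defective) = 0.7·0.3000 / (0.7·0.3000 + 0.3·0.7000) ≈ 0.5000
After 'fail': P(defective) = 0.7·0.5000 / (0.7·0.5000 + 0.3·0.5000) ≈ 0.7000

0.700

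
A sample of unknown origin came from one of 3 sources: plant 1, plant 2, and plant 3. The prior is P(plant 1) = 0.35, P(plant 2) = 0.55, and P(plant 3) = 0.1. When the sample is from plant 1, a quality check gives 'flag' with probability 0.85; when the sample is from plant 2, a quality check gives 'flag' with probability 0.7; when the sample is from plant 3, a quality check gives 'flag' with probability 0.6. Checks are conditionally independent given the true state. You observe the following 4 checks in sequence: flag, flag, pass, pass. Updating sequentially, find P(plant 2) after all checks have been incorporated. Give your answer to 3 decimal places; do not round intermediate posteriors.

After 'flag': normaliser = 0.85·0.3500 + 0.7·0.5500 + 0.6·0.1000; P(plant 1) ≈ 0.4007, P(plant 2) ≈ 0.5185, P(plant 3) ≈ 0.0808
After 'flag': normaliser = 0.85·0.4007 + 0.7·0.5185 + 0.6·0.0808; P(plant 1) ≈ 0.4529, P(plant 2) ≈ 0.4827, P(plant 3) ≈ 0.0645
After 'pass': normaliser = 0.15·0.4529 + 0.3·0.4827 + 0.4·0.0645; P(plant 1) ≈ 0.2848, P(plant 2) ≈ 0.6071, P(plant 3) ≈ 0.1081
After 'pass': normaliser = 0.15·0.2848 + 0.3·0.6071 + 0.4·0.1081; P(plant 1) ≈ 0.1594, P(plant 2) ≈ 0.6793, P(plant 3) ≈ 0.1613

0.679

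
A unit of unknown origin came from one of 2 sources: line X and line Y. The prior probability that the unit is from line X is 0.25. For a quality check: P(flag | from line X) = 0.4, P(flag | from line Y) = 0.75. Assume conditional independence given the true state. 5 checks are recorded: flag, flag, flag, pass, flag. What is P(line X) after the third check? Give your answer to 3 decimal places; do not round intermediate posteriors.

Apply Bayes' rule sequentially, carrying P(line X) forward.
After 'flag': P(line X) = 0.4·0.2500 / (0.4·0.2500 + 0.75·0.7500) ≈ 0.1509
After 'flag': P(line X) = 0.4·0.1509 / (0.4·0.1509 + 0.75·0.8491) ≈ 0.0866
After 'flag': P(line X) = 0.4·0.0866 / (0.4·0.0866 + 0.75·0.9134) ≈ 0.0481

0.048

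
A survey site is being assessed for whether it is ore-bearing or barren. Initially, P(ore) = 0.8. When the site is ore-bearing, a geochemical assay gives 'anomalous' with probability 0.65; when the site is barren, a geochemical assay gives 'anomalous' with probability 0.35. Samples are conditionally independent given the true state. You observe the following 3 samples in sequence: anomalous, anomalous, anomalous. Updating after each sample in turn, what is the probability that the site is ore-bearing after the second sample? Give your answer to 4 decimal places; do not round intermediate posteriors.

After 'anomalous': P(ore) = 0.65·0.8000 / (0.65·0.8000 + 0.35·0.2000) ≈ 0.8814
After 'anomalous': P(ore) = 0.65·0.8814 / (0.65·0.8814 + 0.35·0.1186) ≈ 0.9324

0.9324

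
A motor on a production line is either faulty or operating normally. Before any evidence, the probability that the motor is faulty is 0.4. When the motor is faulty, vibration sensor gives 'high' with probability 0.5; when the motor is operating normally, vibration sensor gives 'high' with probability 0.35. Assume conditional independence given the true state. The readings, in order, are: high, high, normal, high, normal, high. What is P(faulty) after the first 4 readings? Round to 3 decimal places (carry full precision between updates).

0.599

After 'high': P(faulty) = 0.5·0.4000 / (0.5·0.4000 + 0.35·0.6000) ≈ 0.4878
After 'high': P(faulty) = 0.5·0.4878 / (0.5·0.4878 + 0.35·0.5122) ≈ 0.5764
After 'normal': P(faulty) = 0.5·0.5764 / (0.5·0.5764 + 0.65·0.4236) ≈ 0.5114
After 'high': P(faulty) = 0.5·0.5114 / (0.5·0.5114 + 0.35·0.4886) ≈ 0.5992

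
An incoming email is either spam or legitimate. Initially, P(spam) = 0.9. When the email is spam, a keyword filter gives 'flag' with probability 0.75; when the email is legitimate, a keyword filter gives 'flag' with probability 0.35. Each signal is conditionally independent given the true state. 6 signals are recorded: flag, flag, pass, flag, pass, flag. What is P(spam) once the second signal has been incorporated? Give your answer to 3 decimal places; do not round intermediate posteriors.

0.976

Each posterior becomes the prior for the next update.
After 'flag': P(spam) = 0.75·0.9000 / (0.75·0.9000 + 0.35·0.1000) ≈ 0.9507
After 'flag': P(spam) = 0.75·0.9507 / (0.75·0.9507 + 0.35·0.0493) ≈ 0.9764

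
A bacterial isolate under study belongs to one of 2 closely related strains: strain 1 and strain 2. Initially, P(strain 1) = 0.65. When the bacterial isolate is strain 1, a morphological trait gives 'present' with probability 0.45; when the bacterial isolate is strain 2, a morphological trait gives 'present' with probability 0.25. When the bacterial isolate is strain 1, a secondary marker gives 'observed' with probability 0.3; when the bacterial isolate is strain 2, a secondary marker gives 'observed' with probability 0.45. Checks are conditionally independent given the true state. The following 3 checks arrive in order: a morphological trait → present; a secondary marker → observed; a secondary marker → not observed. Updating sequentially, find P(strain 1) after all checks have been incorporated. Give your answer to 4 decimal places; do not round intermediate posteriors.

0.7393

After a morphological trait='present': P(strain 1) = 0.45·0.6500 / (0.45·0.6500 + 0.25·0.3500) ≈ 0.7697
After a secondary marker='observed': P(strain 1) = 0.3·0.7697 / (0.3·0.7697 + 0.45·0.2303) ≈ 0.6903
After a secondary marker='not observed': P(strain 1) = 0.7·0.6903 / (0.7·0.6903 + 0.55·0.3097) ≈ 0.7393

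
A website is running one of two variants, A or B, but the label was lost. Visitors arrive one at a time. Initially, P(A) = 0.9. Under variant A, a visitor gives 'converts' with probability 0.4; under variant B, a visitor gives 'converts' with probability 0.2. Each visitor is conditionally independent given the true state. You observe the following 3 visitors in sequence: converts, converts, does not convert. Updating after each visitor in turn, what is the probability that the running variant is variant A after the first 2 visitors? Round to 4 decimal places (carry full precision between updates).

0.9730

After 'converts': P(A) = 0.4·0.9000 / (0.4·0.9000 + 0.2·0.1000) ≈ 0.9474
After 'converts': P(A) = 0.4·0.9474 / (0.4·0.9474 + 0.2·0.0526) ≈ 0.9730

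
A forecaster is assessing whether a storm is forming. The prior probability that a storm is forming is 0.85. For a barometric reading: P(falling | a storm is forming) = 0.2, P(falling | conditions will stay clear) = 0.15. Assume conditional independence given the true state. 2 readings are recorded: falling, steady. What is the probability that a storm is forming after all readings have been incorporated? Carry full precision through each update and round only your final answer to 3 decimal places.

0.877

Each posterior becomes the prior for the next update.
After 'falling': P(storm) = 0.2·0.8500 / (0.2·0.8500 + 0.15·0.1500) ≈ 0.8831
After 'steady': P(storm) = 0.8·0.8831 / (0.8·0.8831 + 0.85·0.1169) ≈ 0.8767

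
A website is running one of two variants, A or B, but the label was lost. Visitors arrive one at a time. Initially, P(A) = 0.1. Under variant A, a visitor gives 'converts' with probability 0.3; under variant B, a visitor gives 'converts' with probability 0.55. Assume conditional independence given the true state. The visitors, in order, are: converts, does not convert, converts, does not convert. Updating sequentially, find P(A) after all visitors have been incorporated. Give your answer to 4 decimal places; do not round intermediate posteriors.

0.0741

After 'converts': P(A) = 0.3·0.1000 / (0.3·0.1000 + 0.55·0.9000) ≈ 0.0571
After 'does not convert': P(A) = 0.7·0.0571 / (0.7·0.0571 + 0.45·0.9429) ≈ 0.0862
After 'converts': P(A) = 0.3·0.0862 / (0.3·0.0862 + 0.55·0.9138) ≈ 0.0489
After 'does not convert': P(A) = 0.7·0.0489 / (0.7·0.0489 + 0.45·0.9511) ≈ 0.0741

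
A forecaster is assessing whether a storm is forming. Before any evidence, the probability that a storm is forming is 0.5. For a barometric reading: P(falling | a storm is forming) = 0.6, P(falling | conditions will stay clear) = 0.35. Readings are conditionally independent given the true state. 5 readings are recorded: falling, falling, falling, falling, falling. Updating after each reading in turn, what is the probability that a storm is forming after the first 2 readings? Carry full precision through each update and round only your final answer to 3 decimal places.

After 'falling': P(storm) = 0.6·0.5000 / (0.6·0.5000 + 0.35·0.5000) ≈ 0.6316
After 'falling': P(storm) = 0.6·0.6316 / (0.6·0.6316 + 0.35·0.3684) ≈ 0.7461

0.746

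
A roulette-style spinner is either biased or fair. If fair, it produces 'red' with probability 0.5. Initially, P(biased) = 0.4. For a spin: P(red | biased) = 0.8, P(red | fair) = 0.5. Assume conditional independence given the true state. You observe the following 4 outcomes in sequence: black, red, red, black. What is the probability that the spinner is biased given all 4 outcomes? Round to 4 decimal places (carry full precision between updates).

0.2145

Each posterior becomes the prior for the next update.
After 'black': P(biased) = 0.2·0.4000 / (0.2·0.4000 + 0.5·0.6000) ≈ 0.2105
After 'red': P(biased) = 0.8·0.2105 / (0.8·0.2105 + 0.5·0.7895) ≈ 0.2991
After 'red': P(biased) = 0.8·0.2991 / (0.8·0.2991 + 0.5·0.7009) ≈ 0.4057
After 'black': P(biased) = 0.2·0.4057 / (0.2·0.4057 + 0.5·0.5943) ≈ 0.2145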